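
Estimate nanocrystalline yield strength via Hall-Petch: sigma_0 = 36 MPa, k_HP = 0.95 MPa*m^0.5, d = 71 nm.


d = 71 nm = 7.1e-08 m
sqrt(d) = 0.0002664583
Hall-Petch contribution = k / sqrt(d) = 0.95 / 0.0002664583 = 3565.3 MPa
sigma = sigma_0 + k/sqrt(d) = 36 + 3565.3 = 3601.3 MPa

3601.3


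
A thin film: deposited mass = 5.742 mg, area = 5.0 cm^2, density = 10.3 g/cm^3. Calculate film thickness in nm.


Convert: m = 5.742 mg = 5.7420e-06 kg, A = 5.0 cm^2 = 5.0000e-04 m^2, rho = 10.3 g/cm^3 = 10300 kg/m^3
t = m / (A * rho)
t = 5.7420e-06 / (5.0000e-04 * 10300)
t = 1.1150e-06 m = 1115.0 nm

1115.0


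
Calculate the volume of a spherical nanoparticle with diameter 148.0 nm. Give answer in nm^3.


Radius r = 148.0/2 = 74 nm
Volume V = (4/3) * pi * r^3
V = (4/3) * pi * (74)^3
V = 1697398.32 nm^3

1697398.32


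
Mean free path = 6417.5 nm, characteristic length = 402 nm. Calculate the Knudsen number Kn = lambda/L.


Knudsen number Kn = lambda / L
Kn = 6417.5 / 402
Kn = 15.9639

15.9639


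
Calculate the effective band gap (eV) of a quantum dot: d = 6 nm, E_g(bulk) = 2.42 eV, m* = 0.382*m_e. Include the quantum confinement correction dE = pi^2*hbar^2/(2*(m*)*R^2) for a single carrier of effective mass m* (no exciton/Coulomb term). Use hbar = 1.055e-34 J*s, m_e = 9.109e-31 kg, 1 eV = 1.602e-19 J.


Radius R = 6/2 nm = 3e-09 m
Confinement energy dE = pi^2 * hbar^2 / (2 * m_eff * m_e * R^2)
dE = pi^2 * (1.055e-34)^2 / (2 * 0.382 * 9.109e-31 * (3e-09)^2) J, divided by 1.602e-19 J/eV
dE = 0.1095 eV
Total band gap = E_g(bulk) + dE = 2.42 + 0.1095 = 2.5295 eV

2.5295


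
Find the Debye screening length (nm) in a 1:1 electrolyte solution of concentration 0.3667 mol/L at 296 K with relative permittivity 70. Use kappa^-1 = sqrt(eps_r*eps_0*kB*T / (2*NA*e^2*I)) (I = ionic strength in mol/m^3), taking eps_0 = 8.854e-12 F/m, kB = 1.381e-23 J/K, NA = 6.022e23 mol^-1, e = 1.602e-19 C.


Ionic strength I = 0.3667 * 1^2 * 1000 = 366.7 mol/m^3
kappa^-1 = sqrt(70 * 8.854e-12 * 1.381e-23 * 296 / (2 * 6.022e23 * (1.602e-19)^2 * 366.7))
kappa^-1 = 0.473 nm

0.473


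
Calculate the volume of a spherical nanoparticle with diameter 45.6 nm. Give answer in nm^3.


Radius r = 45.6/2 = 22.8 nm
Volume V = (4/3) * pi * r^3
V = (4/3) * pi * (22.8)^3
V = 49647.02 nm^3

49647.02


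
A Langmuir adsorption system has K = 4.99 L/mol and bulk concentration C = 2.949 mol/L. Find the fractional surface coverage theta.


Langmuir isotherm: theta = K*C / (1 + K*C)
K*C = 4.99 * 2.949 = 14.71551
theta = 14.71551 / (1 + 14.71551) = 14.71551 / 15.71551
theta = 0.9364

0.9364


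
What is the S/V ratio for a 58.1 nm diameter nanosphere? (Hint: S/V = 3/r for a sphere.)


Radius r = 58.1/2 = 29.05 nm
S/V = 3 / r = 3 / 29.05
S/V = 0.1033 nm^-1

0.1033


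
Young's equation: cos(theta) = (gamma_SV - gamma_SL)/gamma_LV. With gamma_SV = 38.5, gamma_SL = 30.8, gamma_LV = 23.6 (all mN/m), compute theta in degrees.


cos(theta) = (gamma_SV - gamma_SL) / gamma_LV
cos(theta) = (38.5 - 30.8) / 23.6
cos(theta) = 0.326271
theta = arccos(0.326271) = 70.96 degrees

70.96


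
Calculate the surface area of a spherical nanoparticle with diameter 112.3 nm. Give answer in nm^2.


Radius r = 112.3/2 = 56.15 nm
Surface area SA = 4 * pi * r^2
SA = 4 * pi * (56.15)^2
SA = 39619.54 nm^2

39619.54


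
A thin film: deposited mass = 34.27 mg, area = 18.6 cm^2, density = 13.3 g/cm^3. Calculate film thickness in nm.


Convert: m = 34.27 mg = 3.4270e-05 kg, A = 18.6 cm^2 = 1.8600e-03 m^2, rho = 13.3 g/cm^3 = 13300 kg/m^3
t = m / (A * rho)
t = 3.4270e-05 / (1.8600e-03 * 13300)
t = 1.3853e-06 m = 1385.3 nm

1385.3


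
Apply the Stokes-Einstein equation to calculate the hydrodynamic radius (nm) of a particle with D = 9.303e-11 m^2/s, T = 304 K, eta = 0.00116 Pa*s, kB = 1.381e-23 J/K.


Stokes-Einstein: R = kB*T / (6*pi*eta*D)
R = 1.381e-23 * 304 / (6 * pi * 0.00116 * 9.303e-11)
R = 2.06388e-09 m = 2.06 nm

2.06


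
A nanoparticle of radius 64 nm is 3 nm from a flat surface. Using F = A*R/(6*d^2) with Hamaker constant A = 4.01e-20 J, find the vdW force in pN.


Convert to SI: R = 64 nm = 6.4e-08 m, d = 3 nm = 3e-09 m
F = A * R / (6 * d^2)
F = 4.01e-20 * 6.4e-08 / (6 * (3e-09)^2)
F = 4.75259e-11 N = 47.526 pN

47.526


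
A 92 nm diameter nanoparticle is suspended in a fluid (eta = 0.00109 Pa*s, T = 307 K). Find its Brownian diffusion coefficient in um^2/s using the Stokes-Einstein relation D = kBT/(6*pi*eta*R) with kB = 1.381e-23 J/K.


Radius R = 92/2 = 46 nm = 4.6e-08 m
D = kB*T / (6*pi*eta*R)
D = 1.381e-23 * 307 / (6 * pi * 0.00109 * 4.6e-08)
D = 4.48587e-12 m^2/s = 4.486 um^2/s

4.486


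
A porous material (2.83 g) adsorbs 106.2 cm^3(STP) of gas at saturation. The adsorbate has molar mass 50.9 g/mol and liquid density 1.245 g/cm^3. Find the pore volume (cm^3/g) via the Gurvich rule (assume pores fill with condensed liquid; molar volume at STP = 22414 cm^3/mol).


Moles adsorbed n = V_ads / 22414 = 106.2 / 22414 = 4.738110e-03 mol
Liquid volume V_liq = n * M / rho_liq = 4.738110e-03 * 50.9 / 1.245 = 0.19371 cm^3
Specific pore volume V_pore = V_liq / m_sample = 0.19371 / 2.83
V_pore = 0.0684 cm^3/g

0.0684


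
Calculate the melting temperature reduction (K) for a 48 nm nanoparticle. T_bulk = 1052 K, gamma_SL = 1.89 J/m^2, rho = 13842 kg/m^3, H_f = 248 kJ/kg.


Radius R = 48/2 = 24 nm = 2.4e-08 m
Convert H_f = 248 kJ/kg = 248000 J/kg
dT = 2 * gamma_SL * T_bulk / (rho * H_f * R)
dT = 2 * 1.89 * 1052 / (13842 * 248000 * 2.4e-08)
dT = 48.3 K

48.3


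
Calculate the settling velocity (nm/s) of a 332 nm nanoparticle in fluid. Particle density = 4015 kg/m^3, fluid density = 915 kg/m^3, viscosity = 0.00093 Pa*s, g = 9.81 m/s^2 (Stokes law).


Radius R = 332/2 nm = 1.66e-07 m
Density difference = 4015 - 915 = 3100 kg/m^3
v = 2 * R^2 * (rho_p - rho_f) * g / (9 * eta)
v = 2 * (1.66e-07)^2 * 3100 * 9.81 / (9 * 0.00093)
v = 2.0024e-07 m/s = 200.2403 nm/s

200.2403


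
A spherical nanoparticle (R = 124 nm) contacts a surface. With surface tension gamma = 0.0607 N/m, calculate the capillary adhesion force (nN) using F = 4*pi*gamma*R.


Convert radius: R = 124 nm = 1.24e-07 m
F = 4 * pi * gamma * R
F = 4 * pi * 0.0607 * 1.24e-07
F = 9.45846e-08 N = 94.5846 nN

94.5846


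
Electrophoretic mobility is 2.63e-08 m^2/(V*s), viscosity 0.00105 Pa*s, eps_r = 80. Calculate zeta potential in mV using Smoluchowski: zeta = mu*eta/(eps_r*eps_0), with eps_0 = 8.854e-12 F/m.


Smoluchowski equation: zeta = mu * eta / (eps_r * eps_0)
zeta = 2.63e-08 * 0.00105 / (80 * 8.854e-12)
zeta = 0.038987 V = 38.99 mV

38.99


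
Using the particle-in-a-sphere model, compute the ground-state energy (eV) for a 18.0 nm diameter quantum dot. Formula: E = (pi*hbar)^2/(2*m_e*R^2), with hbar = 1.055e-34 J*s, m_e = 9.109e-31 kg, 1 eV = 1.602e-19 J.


Radius R = 18.0/2 = 9 nm = 9e-09 m
E = (pi * 1.055e-34)^2 / (2 * 9.109e-31 * (9e-09)^2)
E(J) = 7.44422e-22
E = E(J) / 1.602e-19 = 0.0046 eV

0.0046


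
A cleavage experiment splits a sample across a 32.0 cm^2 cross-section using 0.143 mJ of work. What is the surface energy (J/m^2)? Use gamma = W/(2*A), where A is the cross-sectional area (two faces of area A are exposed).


Convert: A = 32.0 cm^2 = 0.0032 m^2, W = 0.143 mJ = 0.000143 J
Cleaving exposes two faces of area A, so total new surface = 2*A and gamma = W / (2*A)
gamma = 0.000143 / (2 * 0.0032)
gamma = 0.022 J/m^2

0.022


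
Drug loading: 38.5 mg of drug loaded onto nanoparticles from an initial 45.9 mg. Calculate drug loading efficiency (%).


Drug loading efficiency = (drug loaded / drug initial) * 100
DLE = 38.5 / 45.9 * 100
DLE = 0.8388 * 100
DLE = 83.88%

83.88


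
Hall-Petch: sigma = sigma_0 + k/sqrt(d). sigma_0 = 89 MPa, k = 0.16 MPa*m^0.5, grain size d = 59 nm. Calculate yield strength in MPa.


d = 59 nm = 5.9e-08 m
sqrt(d) = 0.0002428992
Hall-Petch contribution = k / sqrt(d) = 0.16 / 0.0002428992 = 658.7 MPa
sigma = sigma_0 + k/sqrt(d) = 89 + 658.7 = 747.7 MPa

747.7


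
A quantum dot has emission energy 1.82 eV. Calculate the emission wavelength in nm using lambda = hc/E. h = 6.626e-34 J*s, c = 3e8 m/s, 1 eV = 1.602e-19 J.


Convert energy: E = 1.82 eV = 1.82 * 1.602e-19 = 2.91564e-19 J
lambda = h*c / E = 6.626e-34 * 3e8 / 2.91564e-19
lambda = 6.81771e-07 m = 681.8 nm

681.8


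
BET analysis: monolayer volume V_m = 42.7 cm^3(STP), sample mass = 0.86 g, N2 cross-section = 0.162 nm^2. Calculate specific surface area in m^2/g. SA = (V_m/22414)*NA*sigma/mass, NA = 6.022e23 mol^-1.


Number of moles in monolayer = V_m / 22414 = 42.7 / 22414 = 0.00190506
Number of molecules = moles * NA = 0.00190506 * 6.022e23
SA = molecules * sigma / mass
SA = (42.7 / 22414) * 6.022e23 * 0.162e-18 / 0.86
SA = 216.1 m^2/g

216.1


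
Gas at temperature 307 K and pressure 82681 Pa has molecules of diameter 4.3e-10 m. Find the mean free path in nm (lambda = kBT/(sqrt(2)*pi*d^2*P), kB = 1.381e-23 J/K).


Mean free path: lambda = kB*T / (sqrt(2) * pi * d^2 * P)
lambda = 1.381e-23 * 307 / (sqrt(2) * pi * (4.3e-10)^2 * 82681)
lambda = 6.24201e-08 m
lambda = 62.42 nm

62.42


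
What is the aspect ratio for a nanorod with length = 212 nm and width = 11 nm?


Aspect ratio AR = length / diameter
AR = 212 / 11
AR = 19.27

19.27


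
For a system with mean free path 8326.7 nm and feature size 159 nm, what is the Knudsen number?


Knudsen number Kn = lambda / L
Kn = 8326.7 / 159
Kn = 52.3692

52.3692


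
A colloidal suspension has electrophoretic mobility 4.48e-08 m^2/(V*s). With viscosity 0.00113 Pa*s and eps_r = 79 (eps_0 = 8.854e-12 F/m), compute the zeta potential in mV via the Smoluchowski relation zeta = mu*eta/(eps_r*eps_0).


Smoluchowski equation: zeta = mu * eta / (eps_r * eps_0)
zeta = 4.48e-08 * 0.00113 / (79 * 8.854e-12)
zeta = 0.072375 V = 72.38 mV

72.38


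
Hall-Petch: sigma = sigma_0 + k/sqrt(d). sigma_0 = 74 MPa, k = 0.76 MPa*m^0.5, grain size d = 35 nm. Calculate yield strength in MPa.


d = 35 nm = 3.5e-08 m
sqrt(d) = 0.0001870829
Hall-Petch contribution = k / sqrt(d) = 0.76 / 0.0001870829 = 4062.4 MPa
sigma = sigma_0 + k/sqrt(d) = 74 + 4062.4 = 4136.4 MPa

4136.4


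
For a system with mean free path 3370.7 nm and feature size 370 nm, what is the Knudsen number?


Knudsen number Kn = lambda / L
Kn = 3370.7 / 370
Kn = 9.11

9.11


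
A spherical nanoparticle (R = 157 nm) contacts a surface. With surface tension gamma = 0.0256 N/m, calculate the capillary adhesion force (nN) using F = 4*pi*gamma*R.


Convert radius: R = 157 nm = 1.57e-07 m
F = 4 * pi * gamma * R
F = 4 * pi * 0.0256 * 1.57e-07
F = 5.05068e-08 N = 50.5068 nN

50.5068


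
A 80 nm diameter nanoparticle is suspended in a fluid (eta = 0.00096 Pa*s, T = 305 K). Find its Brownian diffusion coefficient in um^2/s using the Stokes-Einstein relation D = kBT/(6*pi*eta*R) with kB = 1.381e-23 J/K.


Radius R = 80/2 = 40 nm = 4e-08 m
D = kB*T / (6*pi*eta*R)
D = 1.381e-23 * 305 / (6 * pi * 0.00096 * 4e-08)
D = 5.81917e-12 m^2/s = 5.819 um^2/s

5.819


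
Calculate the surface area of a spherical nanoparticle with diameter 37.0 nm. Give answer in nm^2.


Radius r = 37.0/2 = 18.5 nm
Surface area SA = 4 * pi * r^2
SA = 4 * pi * (18.5)^2
SA = 4300.84 nm^2

4300.84


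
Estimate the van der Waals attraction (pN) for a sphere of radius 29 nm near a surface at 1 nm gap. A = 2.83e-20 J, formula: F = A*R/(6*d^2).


Convert to SI: R = 29 nm = 2.9e-08 m, d = 1 nm = 1e-09 m
F = A * R / (6 * d^2)
F = 2.83e-20 * 2.9e-08 / (6 * (1e-09)^2)
F = 1.36783e-10 N = 136.783 pN

136.783


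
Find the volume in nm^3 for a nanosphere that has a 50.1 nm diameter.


Radius r = 50.1/2 = 25.05 nm
Volume V = (4/3) * pi * r^3
V = (4/3) * pi * (25.05)^3
V = 65843.33 nm^3

65843.33


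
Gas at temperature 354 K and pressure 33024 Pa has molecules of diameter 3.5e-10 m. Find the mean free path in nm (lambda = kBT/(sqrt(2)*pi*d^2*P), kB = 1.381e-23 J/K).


Mean free path: lambda = kB*T / (sqrt(2) * pi * d^2 * P)
lambda = 1.381e-23 * 354 / (sqrt(2) * pi * (3.5e-10)^2 * 33024)
lambda = 2.71998e-07 m
lambda = 272.0 nm

272.0


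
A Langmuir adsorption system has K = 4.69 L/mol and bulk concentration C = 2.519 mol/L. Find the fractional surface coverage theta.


Langmuir isotherm: theta = K*C / (1 + K*C)
K*C = 4.69 * 2.519 = 11.81411
theta = 11.81411 / (1 + 11.81411) = 11.81411 / 12.81411
theta = 0.922

0.922


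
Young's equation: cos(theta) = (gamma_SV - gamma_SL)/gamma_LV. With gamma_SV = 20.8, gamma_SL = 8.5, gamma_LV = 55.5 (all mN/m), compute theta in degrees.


cos(theta) = (gamma_SV - gamma_SL) / gamma_LV
cos(theta) = (20.8 - 8.5) / 55.5
cos(theta) = 0.221622
theta = arccos(0.221622) = 77.2 degrees

77.2


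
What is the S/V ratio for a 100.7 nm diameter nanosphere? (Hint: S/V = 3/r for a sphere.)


Radius r = 100.7/2 = 50.35 nm
S/V = 3 / r = 3 / 50.35
S/V = 0.0596 nm^-1

0.0596


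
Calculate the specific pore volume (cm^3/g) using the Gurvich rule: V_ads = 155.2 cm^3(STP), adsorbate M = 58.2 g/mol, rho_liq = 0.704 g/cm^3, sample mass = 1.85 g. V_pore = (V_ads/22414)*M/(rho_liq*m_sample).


Moles adsorbed n = V_ads / 22414 = 155.2 / 22414 = 6.924244e-03 mol
Liquid volume V_liq = n * M / rho_liq = 6.924244e-03 * 58.2 / 0.704 = 0.57243 cm^3
Specific pore volume V_pore = V_liq / m_sample = 0.57243 / 1.85
V_pore = 0.3094 cm^3/g

0.3094


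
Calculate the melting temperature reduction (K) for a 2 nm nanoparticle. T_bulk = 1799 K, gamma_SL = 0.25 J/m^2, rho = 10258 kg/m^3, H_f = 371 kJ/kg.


Radius R = 2/2 = 1 nm = 1e-09 m
Convert H_f = 371 kJ/kg = 371000 J/kg
dT = 2 * gamma_SL * T_bulk / (rho * H_f * R)
dT = 2 * 0.25 * 1799 / (10258 * 371000 * 1e-09)
dT = 236.4 K

236.4


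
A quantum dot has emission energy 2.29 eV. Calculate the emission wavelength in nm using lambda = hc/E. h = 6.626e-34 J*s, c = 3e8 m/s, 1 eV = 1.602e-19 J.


Convert energy: E = 2.29 eV = 2.29 * 1.602e-19 = 3.66858e-19 J
lambda = h*c / E = 6.626e-34 * 3e8 / 3.66858e-19
lambda = 5.41845e-07 m = 541.8 nm

541.8


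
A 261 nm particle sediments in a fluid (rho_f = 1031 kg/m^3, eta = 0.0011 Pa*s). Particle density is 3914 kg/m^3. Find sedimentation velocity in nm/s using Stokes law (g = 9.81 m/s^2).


Radius R = 261/2 nm = 1.305e-07 m
Density difference = 3914 - 1031 = 2883 kg/m^3
v = 2 * R^2 * (rho_p - rho_f) * g / (9 * eta)
v = 2 * (1.305e-07)^2 * 2883 * 9.81 / (9 * 0.0011)
v = 9.73037e-08 m/s = 97.3037 nm/s

97.3037


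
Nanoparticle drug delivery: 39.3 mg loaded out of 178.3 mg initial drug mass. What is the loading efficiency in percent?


Drug loading efficiency = (drug loaded / drug initial) * 100
DLE = 39.3 / 178.3 * 100
DLE = 0.2204 * 100
DLE = 22.04%

22.04


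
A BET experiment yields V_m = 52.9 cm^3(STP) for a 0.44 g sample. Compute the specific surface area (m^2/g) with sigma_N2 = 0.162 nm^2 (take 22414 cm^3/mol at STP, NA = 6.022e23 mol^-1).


Number of moles in monolayer = V_m / 22414 = 52.9 / 22414 = 0.00236013
Number of molecules = moles * NA = 0.00236013 * 6.022e23
SA = molecules * sigma / mass
SA = (52.9 / 22414) * 6.022e23 * 0.162e-18 / 0.44
SA = 523.3 m^2/g

523.3


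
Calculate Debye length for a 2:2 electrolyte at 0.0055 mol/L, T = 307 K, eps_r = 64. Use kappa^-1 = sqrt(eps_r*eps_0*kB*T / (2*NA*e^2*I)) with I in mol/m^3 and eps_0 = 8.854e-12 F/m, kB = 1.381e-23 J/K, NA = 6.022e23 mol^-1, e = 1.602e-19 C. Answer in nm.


Ionic strength I = 0.0055 * 2^2 * 1000 = 22 mol/m^3
kappa^-1 = sqrt(64 * 8.854e-12 * 1.381e-23 * 307 / (2 * 6.022e23 * (1.602e-19)^2 * 22))
kappa^-1 = 1.88 nm

1.88


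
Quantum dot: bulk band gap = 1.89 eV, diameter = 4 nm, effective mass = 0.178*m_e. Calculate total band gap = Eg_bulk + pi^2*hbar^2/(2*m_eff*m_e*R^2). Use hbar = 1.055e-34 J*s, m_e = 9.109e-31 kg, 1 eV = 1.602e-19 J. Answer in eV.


Radius R = 4/2 nm = 2e-09 m
Confinement energy dE = pi^2 * hbar^2 / (2 * m_eff * m_e * R^2)
dE = pi^2 * (1.055e-34)^2 / (2 * 0.178 * 9.109e-31 * (2e-09)^2) J, divided by 1.602e-19 J/eV
dE = 0.5286 eV
Total band gap = E_g(bulk) + dE = 1.89 + 0.5286 = 2.4186 eV

2.4186


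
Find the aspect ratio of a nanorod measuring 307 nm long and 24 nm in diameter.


Aspect ratio AR = length / diameter
AR = 307 / 24
AR = 12.79

12.79


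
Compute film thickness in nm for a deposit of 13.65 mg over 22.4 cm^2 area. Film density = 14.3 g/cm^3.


Convert: m = 13.65 mg = 1.3650e-05 kg, A = 22.4 cm^2 = 2.2400e-03 m^2, rho = 14.3 g/cm^3 = 14300 kg/m^3
t = m / (A * rho)
t = 1.3650e-05 / (2.2400e-03 * 14300)
t = 4.2614e-07 m = 426.1 nm

426.1


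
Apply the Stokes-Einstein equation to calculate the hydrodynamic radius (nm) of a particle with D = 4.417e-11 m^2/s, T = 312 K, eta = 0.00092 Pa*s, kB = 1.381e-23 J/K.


Stokes-Einstein: R = kB*T / (6*pi*eta*D)
R = 1.381e-23 * 312 / (6 * pi * 0.00092 * 4.417e-11)
R = 5.62512e-09 m = 5.63 nm

5.63


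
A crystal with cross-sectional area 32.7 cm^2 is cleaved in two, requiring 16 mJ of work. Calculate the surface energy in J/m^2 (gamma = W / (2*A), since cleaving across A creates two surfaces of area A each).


Convert: A = 32.7 cm^2 = 0.00327 m^2, W = 16 mJ = 0.016 J
Cleaving exposes two faces of area A, so total new surface = 2*A and gamma = W / (2*A)
gamma = 0.016 / (2 * 0.00327)
gamma = 2.446 J/m^2

2.446


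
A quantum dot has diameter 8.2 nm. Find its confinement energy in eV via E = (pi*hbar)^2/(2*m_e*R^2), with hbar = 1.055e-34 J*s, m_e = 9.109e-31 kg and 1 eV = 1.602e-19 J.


Radius R = 8.2/2 = 4.1 nm = 4.1e-09 m
E = (pi * 1.055e-34)^2 / (2 * 9.109e-31 * (4.1e-09)^2)
E(J) = 3.58704e-21
E = E(J) / 1.602e-19 = 0.0224 eV

0.0224


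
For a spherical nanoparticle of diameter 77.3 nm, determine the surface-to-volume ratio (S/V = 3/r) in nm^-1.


Radius r = 77.3/2 = 38.65 nm
S/V = 3 / r = 3 / 38.65
S/V = 0.0776 nm^-1

0.0776


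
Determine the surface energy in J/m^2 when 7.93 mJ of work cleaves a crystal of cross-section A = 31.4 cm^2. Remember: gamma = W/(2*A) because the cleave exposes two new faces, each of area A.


Convert: A = 31.4 cm^2 = 0.00314 m^2, W = 7.93 mJ = 0.00793 J
Cleaving exposes two faces of area A, so total new surface = 2*A and gamma = W / (2*A)
gamma = 0.00793 / (2 * 0.00314)
gamma = 1.263 J/m^2

1.263


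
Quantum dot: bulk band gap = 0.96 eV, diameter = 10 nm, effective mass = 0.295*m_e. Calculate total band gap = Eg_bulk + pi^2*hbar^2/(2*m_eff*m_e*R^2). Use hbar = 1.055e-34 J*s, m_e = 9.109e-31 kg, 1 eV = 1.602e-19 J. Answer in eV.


Radius R = 10/2 nm = 5e-09 m
Confinement energy dE = pi^2 * hbar^2 / (2 * m_eff * m_e * R^2)
dE = pi^2 * (1.055e-34)^2 / (2 * 0.295 * 9.109e-31 * (5e-09)^2) J, divided by 1.602e-19 J/eV
dE = 0.051 eV
Total band gap = E_g(bulk) + dE = 0.96 + 0.051 = 1.011 eV

1.011


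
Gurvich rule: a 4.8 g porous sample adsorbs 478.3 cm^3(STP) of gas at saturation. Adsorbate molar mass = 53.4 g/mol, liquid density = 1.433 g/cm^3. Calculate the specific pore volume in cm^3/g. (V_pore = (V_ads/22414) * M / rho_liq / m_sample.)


Moles adsorbed n = V_ads / 22414 = 478.3 / 22414 = 2.133934e-02 mol
Liquid volume V_liq = n * M / rho_liq = 2.133934e-02 * 53.4 / 1.433 = 0.79520 cm^3
Specific pore volume V_pore = V_liq / m_sample = 0.79520 / 4.8
V_pore = 0.1657 cm^3/g

0.1657


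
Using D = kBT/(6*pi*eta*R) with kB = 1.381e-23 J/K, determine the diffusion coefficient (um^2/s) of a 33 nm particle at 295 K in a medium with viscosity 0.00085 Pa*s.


Radius R = 33/2 = 16.5 nm = 1.65e-08 m
D = kB*T / (6*pi*eta*R)
D = 1.381e-23 * 295 / (6 * pi * 0.00085 * 1.65e-08)
D = 1.54103e-11 m^2/s = 15.41 um^2/s

15.41


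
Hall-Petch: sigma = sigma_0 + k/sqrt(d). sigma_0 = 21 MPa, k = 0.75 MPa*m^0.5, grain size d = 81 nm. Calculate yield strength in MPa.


d = 81 nm = 8.1e-08 m
sqrt(d) = 0.000284605
Hall-Petch contribution = k / sqrt(d) = 0.75 / 0.000284605 = 2635.2 MPa
sigma = sigma_0 + k/sqrt(d) = 21 + 2635.2 = 2656.2 MPa

2656.2


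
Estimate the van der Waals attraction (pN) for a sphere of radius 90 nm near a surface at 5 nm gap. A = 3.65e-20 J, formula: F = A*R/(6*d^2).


Convert to SI: R = 90 nm = 9e-08 m, d = 5 nm = 5e-09 m
F = A * R / (6 * d^2)
F = 3.65e-20 * 9e-08 / (6 * (5e-09)^2)
F = 2.19e-11 N = 21.9 pN

21.9


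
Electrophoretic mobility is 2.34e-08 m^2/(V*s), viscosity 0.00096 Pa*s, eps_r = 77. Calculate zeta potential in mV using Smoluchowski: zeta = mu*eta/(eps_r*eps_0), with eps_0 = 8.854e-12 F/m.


Smoluchowski equation: zeta = mu * eta / (eps_r * eps_0)
zeta = 2.34e-08 * 0.00096 / (77 * 8.854e-12)
zeta = 0.03295 V = 32.95 mV

32.95


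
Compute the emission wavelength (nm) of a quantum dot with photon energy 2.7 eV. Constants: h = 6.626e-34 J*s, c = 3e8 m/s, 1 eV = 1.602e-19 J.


Convert energy: E = 2.7 eV = 2.7 * 1.602e-19 = 4.3254e-19 J
lambda = h*c / E = 6.626e-34 * 3e8 / 4.3254e-19
lambda = 4.59564e-07 m = 459.6 nm

459.6


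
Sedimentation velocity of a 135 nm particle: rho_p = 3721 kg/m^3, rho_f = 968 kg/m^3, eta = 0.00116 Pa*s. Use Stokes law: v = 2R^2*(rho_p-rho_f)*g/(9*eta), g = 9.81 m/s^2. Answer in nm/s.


Radius R = 135/2 nm = 6.75e-08 m
Density difference = 3721 - 968 = 2753 kg/m^3
v = 2 * R^2 * (rho_p - rho_f) * g / (9 * eta)
v = 2 * (6.75e-08)^2 * 2753 * 9.81 / (9 * 0.00116)
v = 2.35729e-08 m/s = 23.5729 nm/s

23.5729


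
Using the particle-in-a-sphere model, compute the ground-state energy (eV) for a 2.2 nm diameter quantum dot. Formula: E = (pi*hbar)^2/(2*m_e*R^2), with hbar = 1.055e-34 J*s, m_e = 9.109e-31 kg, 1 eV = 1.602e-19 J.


Radius R = 2.2/2 = 1.1 nm = 1.1e-09 m
E = (pi * 1.055e-34)^2 / (2 * 9.109e-31 * (1.1e-09)^2)
E(J) = 4.98332e-20
E = E(J) / 1.602e-19 = 0.3111 eV

0.3111


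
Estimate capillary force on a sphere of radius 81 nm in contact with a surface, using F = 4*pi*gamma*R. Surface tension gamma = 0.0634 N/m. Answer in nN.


Convert radius: R = 81 nm = 8.1e-08 m
F = 4 * pi * gamma * R
F = 4 * pi * 0.0634 * 8.1e-08
F = 6.45333e-08 N = 64.5333 nN

64.5333


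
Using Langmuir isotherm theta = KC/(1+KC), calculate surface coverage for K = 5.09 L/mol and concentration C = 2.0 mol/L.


Langmuir isotherm: theta = K*C / (1 + K*C)
K*C = 5.09 * 2.0 = 10.18
theta = 10.18 / (1 + 10.18) = 10.18 / 11.18
theta = 0.9106

0.9106


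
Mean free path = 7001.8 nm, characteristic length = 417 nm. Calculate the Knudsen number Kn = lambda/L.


Knudsen number Kn = lambda / L
Kn = 7001.8 / 417
Kn = 16.7909

16.7909


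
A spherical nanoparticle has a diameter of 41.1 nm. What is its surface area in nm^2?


Radius r = 41.1/2 = 20.55 nm
Surface area SA = 4 * pi * r^2
SA = 4 * pi * (20.55)^2
SA = 5306.81 nm^2

5306.81


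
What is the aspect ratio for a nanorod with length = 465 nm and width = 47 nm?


Aspect ratio AR = length / diameter
AR = 465 / 47
AR = 9.89

9.89


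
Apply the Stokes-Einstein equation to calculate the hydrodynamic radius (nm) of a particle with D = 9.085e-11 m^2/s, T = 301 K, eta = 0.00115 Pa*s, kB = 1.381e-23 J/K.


Stokes-Einstein: R = kB*T / (6*pi*eta*D)
R = 1.381e-23 * 301 / (6 * pi * 0.00115 * 9.085e-11)
R = 2.11075e-09 m = 2.11 nm

2.11


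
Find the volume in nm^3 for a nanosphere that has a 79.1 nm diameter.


Radius r = 79.1/2 = 39.55 nm
Volume V = (4/3) * pi * r^3
V = (4/3) * pi * (39.55)^3
V = 259136.19 nm^3

259136.19


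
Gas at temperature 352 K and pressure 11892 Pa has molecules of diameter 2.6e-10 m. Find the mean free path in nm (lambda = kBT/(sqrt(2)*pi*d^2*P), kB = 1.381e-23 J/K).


Mean free path: lambda = kB*T / (sqrt(2) * pi * d^2 * P)
lambda = 1.381e-23 * 352 / (sqrt(2) * pi * (2.6e-10)^2 * 11892)
lambda = 1.36104e-06 m
lambda = 1361.04 nm

1361.04


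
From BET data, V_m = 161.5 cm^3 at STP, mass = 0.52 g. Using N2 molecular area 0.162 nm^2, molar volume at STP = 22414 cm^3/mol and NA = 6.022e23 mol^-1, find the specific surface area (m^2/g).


Number of moles in monolayer = V_m / 22414 = 161.5 / 22414 = 0.00720532
Number of molecules = moles * NA = 0.00720532 * 6.022e23
SA = molecules * sigma / mass
SA = (161.5 / 22414) * 6.022e23 * 0.162e-18 / 0.52
SA = 1351.8 m^2/g

1351.8


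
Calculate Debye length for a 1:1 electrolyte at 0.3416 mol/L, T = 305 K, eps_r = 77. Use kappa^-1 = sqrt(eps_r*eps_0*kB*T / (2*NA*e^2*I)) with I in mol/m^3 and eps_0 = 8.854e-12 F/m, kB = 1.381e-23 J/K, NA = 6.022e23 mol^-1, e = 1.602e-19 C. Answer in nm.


Ionic strength I = 0.3416 * 1^2 * 1000 = 341.6 mol/m^3
kappa^-1 = sqrt(77 * 8.854e-12 * 1.381e-23 * 305 / (2 * 6.022e23 * (1.602e-19)^2 * 341.6))
kappa^-1 = 0.522 nm

0.522


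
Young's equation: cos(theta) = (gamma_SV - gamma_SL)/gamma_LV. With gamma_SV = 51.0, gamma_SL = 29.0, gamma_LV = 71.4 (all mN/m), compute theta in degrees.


cos(theta) = (gamma_SV - gamma_SL) / gamma_LV
cos(theta) = (51.0 - 29.0) / 71.4
cos(theta) = 0.308123
theta = arccos(0.308123) = 72.05 degrees

72.05


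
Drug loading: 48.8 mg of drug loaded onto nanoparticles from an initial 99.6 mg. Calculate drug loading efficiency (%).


Drug loading efficiency = (drug loaded / drug initial) * 100
DLE = 48.8 / 99.6 * 100
DLE = 0.49 * 100
DLE = 49.0%

49.0


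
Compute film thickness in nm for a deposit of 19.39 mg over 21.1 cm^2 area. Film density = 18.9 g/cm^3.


Convert: m = 19.39 mg = 1.9390e-05 kg, A = 21.1 cm^2 = 2.1100e-03 m^2, rho = 18.9 g/cm^3 = 18900 kg/m^3
t = m / (A * rho)
t = 1.9390e-05 / (2.1100e-03 * 18900)
t = 4.8622e-07 m = 486.2 nm

486.2


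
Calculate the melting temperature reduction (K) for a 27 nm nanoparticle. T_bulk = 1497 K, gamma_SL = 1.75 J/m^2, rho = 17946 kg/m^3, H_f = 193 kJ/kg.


Radius R = 27/2 = 13.5 nm = 1.35e-08 m
Convert H_f = 193 kJ/kg = 193000 J/kg
dT = 2 * gamma_SL * T_bulk / (rho * H_f * R)
dT = 2 * 1.75 * 1497 / (17946 * 193000 * 1.35e-08)
dT = 112.1 K

112.1


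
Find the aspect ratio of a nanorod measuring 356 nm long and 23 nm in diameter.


Aspect ratio AR = length / diameter
AR = 356 / 23
AR = 15.48

15.48


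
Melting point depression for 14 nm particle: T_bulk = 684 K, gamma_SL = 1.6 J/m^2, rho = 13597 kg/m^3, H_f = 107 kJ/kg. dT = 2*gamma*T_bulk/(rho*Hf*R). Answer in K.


Radius R = 14/2 = 7 nm = 7e-09 m
Convert H_f = 107 kJ/kg = 107000 J/kg
dT = 2 * gamma_SL * T_bulk / (rho * H_f * R)
dT = 2 * 1.6 * 684 / (13597 * 107000 * 7e-09)
dT = 214.9 K

214.9


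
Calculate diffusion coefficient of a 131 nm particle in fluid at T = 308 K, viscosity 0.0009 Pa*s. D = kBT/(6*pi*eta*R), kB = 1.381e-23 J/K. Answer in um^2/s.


Radius R = 131/2 = 65.5 nm = 6.55e-08 m
D = kB*T / (6*pi*eta*R)
D = 1.381e-23 * 308 / (6 * pi * 0.0009 * 6.55e-08)
D = 3.82789e-12 m^2/s = 3.828 um^2/s

3.828


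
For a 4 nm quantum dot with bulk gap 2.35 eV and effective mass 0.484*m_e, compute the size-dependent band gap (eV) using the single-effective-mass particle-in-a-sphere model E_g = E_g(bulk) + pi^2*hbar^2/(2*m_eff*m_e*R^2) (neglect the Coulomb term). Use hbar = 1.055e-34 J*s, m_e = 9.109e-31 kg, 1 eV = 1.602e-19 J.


Radius R = 4/2 nm = 2e-09 m
Confinement energy dE = pi^2 * hbar^2 / (2 * m_eff * m_e * R^2)
dE = pi^2 * (1.055e-34)^2 / (2 * 0.484 * 9.109e-31 * (2e-09)^2) J, divided by 1.602e-19 J/eV
dE = 0.1944 eV
Total band gap = E_g(bulk) + dE = 2.35 + 0.1944 = 2.5444 eV

2.5444


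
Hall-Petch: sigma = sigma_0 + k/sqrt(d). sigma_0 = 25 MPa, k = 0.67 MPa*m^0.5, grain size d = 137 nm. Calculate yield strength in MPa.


d = 137 nm = 1.37e-07 m
sqrt(d) = 0.0003701351
Hall-Petch contribution = k / sqrt(d) = 0.67 / 0.0003701351 = 1810.1 MPa
sigma = sigma_0 + k/sqrt(d) = 25 + 1810.1 = 1835.1 MPa

1835.1


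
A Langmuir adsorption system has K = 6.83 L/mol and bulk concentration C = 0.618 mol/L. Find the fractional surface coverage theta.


Langmuir isotherm: theta = K*C / (1 + K*C)
K*C = 6.83 * 0.618 = 4.22094
theta = 4.22094 / (1 + 4.22094) = 4.22094 / 5.22094
theta = 0.8085

0.8085


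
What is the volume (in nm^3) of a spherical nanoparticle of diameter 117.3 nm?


Radius r = 117.3/2 = 58.65 nm
Volume V = (4/3) * pi * r^3
V = (4/3) * pi * (58.65)^3
V = 845069.95 nm^3

845069.95


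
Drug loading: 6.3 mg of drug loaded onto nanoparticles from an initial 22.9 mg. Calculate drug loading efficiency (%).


Drug loading efficiency = (drug loaded / drug initial) * 100
DLE = 6.3 / 22.9 * 100
DLE = 0.2751 * 100
DLE = 27.51%

27.51


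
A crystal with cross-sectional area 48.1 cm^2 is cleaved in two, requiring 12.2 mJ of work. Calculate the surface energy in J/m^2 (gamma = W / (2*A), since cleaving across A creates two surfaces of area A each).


Convert: A = 48.1 cm^2 = 0.00481 m^2, W = 12.2 mJ = 0.0122 J
Cleaving exposes two faces of area A, so total new surface = 2*A and gamma = W / (2*A)
gamma = 0.0122 / (2 * 0.00481)
gamma = 1.268 J/m^2

1.268


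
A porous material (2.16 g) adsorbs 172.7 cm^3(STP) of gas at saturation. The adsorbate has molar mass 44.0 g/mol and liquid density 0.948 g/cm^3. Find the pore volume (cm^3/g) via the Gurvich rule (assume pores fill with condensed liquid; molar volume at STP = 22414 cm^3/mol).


Moles adsorbed n = V_ads / 22414 = 172.7 / 22414 = 7.705006e-03 mol
Liquid volume V_liq = n * M / rho_liq = 7.705006e-03 * 44.0 / 0.948 = 0.35762 cm^3
Specific pore volume V_pore = V_liq / m_sample = 0.35762 / 2.16
V_pore = 0.1656 cm^3/g

0.1656


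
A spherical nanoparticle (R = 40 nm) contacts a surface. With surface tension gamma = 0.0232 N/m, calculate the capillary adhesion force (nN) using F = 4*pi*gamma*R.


Convert radius: R = 40 nm = 4e-08 m
F = 4 * pi * gamma * R
F = 4 * pi * 0.0232 * 4e-08
F = 1.16616e-08 N = 11.6616 nN

11.6616


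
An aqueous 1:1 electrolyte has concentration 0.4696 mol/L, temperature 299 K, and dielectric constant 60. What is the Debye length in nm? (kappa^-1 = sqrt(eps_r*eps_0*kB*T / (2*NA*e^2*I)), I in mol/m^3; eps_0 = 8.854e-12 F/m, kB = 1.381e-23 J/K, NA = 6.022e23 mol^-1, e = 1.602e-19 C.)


Ionic strength I = 0.4696 * 1^2 * 1000 = 469.6 mol/m^3
kappa^-1 = sqrt(60 * 8.854e-12 * 1.381e-23 * 299 / (2 * 6.022e23 * (1.602e-19)^2 * 469.6))
kappa^-1 = 0.389 nm

0.389


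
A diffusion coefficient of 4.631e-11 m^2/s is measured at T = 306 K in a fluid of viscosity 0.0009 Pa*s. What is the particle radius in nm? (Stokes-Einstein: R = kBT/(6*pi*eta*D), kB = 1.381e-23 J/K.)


Stokes-Einstein: R = kB*T / (6*pi*eta*D)
R = 1.381e-23 * 306 / (6 * pi * 0.0009 * 4.631e-11)
R = 5.37894e-09 m = 5.38 nm

5.38


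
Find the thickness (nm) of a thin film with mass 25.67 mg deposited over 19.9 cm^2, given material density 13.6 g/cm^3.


Convert: m = 25.67 mg = 2.5670e-05 kg, A = 19.9 cm^2 = 1.9900e-03 m^2, rho = 13.6 g/cm^3 = 13600 kg/m^3
t = m / (A * rho)
t = 2.5670e-05 / (1.9900e-03 * 13600)
t = 9.4849e-07 m = 948.5 nm

948.5


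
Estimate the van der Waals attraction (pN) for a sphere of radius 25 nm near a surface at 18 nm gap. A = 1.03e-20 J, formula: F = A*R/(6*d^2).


Convert to SI: R = 25 nm = 2.5e-08 m, d = 18 nm = 1.8e-08 m
F = A * R / (6 * d^2)
F = 1.03e-20 * 2.5e-08 / (6 * (1.8e-08)^2)
F = 1.32459e-13 N = 0.132 pN

0.132


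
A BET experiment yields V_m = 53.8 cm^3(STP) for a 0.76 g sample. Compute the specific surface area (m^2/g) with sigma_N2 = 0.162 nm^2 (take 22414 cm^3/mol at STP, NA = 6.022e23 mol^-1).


Number of moles in monolayer = V_m / 22414 = 53.8 / 22414 = 0.00240029
Number of molecules = moles * NA = 0.00240029 * 6.022e23
SA = molecules * sigma / mass
SA = (53.8 / 22414) * 6.022e23 * 0.162e-18 / 0.76
SA = 308.1 m^2/g

308.1


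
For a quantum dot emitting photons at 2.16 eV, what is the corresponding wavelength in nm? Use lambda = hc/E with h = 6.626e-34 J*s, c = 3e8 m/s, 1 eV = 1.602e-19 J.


Convert energy: E = 2.16 eV = 2.16 * 1.602e-19 = 3.46032e-19 J
lambda = h*c / E = 6.626e-34 * 3e8 / 3.46032e-19
lambda = 5.74456e-07 m = 574.5 nm

574.5


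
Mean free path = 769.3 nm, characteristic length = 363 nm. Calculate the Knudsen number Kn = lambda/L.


Knudsen number Kn = lambda / L
Kn = 769.3 / 363
Kn = 2.1193

2.1193


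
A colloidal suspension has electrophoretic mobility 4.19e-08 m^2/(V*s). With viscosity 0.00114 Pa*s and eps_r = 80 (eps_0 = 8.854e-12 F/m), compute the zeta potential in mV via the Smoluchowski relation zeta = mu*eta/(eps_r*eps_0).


Smoluchowski equation: zeta = mu * eta / (eps_r * eps_0)
zeta = 4.19e-08 * 0.00114 / (80 * 8.854e-12)
zeta = 0.067436 V = 67.44 mV

67.44


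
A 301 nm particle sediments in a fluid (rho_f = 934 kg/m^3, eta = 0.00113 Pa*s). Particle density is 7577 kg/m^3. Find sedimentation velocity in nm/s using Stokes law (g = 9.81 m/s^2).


Radius R = 301/2 nm = 1.505e-07 m
Density difference = 7577 - 934 = 6643 kg/m^3
v = 2 * R^2 * (rho_p - rho_f) * g / (9 * eta)
v = 2 * (1.505e-07)^2 * 6643 * 9.81 / (9 * 0.00113)
v = 2.90279e-07 m/s = 290.2788 nm/s

290.2788


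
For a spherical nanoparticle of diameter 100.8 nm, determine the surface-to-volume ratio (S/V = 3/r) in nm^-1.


Radius r = 100.8/2 = 50.4 nm
S/V = 3 / r = 3 / 50.4
S/V = 0.0595 nm^-1

0.0595


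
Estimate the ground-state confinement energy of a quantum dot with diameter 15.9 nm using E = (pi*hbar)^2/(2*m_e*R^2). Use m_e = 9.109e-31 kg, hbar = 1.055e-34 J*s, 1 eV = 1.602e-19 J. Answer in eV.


Radius R = 15.9/2 = 7.95 nm = 7.95e-09 m
E = (pi * 1.055e-34)^2 / (2 * 9.109e-31 * (7.95e-09)^2)
E(J) = 9.54047e-22
E = E(J) / 1.602e-19 = 0.006 eV

0.006


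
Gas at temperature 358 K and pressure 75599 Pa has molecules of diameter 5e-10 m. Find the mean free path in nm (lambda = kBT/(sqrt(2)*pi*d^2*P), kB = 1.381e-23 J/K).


Mean free path: lambda = kB*T / (sqrt(2) * pi * d^2 * P)
lambda = 1.381e-23 * 358 / (sqrt(2) * pi * (5e-10)^2 * 75599)
lambda = 5.88784e-08 m
lambda = 58.88 nm

58.88


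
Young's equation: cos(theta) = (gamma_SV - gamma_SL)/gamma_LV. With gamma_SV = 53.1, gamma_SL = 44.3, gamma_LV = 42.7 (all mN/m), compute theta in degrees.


cos(theta) = (gamma_SV - gamma_SL) / gamma_LV
cos(theta) = (53.1 - 44.3) / 42.7
cos(theta) = 0.206089
theta = arccos(0.206089) = 78.11 degrees

78.11


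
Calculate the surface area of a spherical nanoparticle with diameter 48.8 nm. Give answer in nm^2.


Radius r = 48.8/2 = 24.4 nm
Surface area SA = 4 * pi * r^2
SA = 4 * pi * (24.4)^2
SA = 7481.51 nm^2

7481.51


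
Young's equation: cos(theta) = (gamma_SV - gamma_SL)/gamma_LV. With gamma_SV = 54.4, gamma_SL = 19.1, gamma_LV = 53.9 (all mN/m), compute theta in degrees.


cos(theta) = (gamma_SV - gamma_SL) / gamma_LV
cos(theta) = (54.4 - 19.1) / 53.9
cos(theta) = 0.654917
theta = arccos(0.654917) = 49.09 degrees

49.09


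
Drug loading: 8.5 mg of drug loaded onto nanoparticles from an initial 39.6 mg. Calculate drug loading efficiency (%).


Drug loading efficiency = (drug loaded / drug initial) * 100
DLE = 8.5 / 39.6 * 100
DLE = 0.2146 * 100
DLE = 21.46%

21.46


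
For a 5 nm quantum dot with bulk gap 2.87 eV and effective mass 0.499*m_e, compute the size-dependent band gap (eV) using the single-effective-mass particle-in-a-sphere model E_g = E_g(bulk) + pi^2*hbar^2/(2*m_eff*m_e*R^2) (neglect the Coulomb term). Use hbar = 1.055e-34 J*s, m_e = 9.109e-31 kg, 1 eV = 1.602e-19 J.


Radius R = 5/2 nm = 2.5e-09 m
Confinement energy dE = pi^2 * hbar^2 / (2 * m_eff * m_e * R^2)
dE = pi^2 * (1.055e-34)^2 / (2 * 0.499 * 9.109e-31 * (2.5e-09)^2) J, divided by 1.602e-19 J/eV
dE = 0.1207 eV
Total band gap = E_g(bulk) + dE = 2.87 + 0.1207 = 2.9907 eV

2.9907


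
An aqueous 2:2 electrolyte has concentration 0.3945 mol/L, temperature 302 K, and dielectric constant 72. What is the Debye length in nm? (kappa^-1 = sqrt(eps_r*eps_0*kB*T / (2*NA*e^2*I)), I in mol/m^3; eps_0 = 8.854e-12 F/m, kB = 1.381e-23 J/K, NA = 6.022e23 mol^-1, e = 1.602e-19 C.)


Ionic strength I = 0.3945 * 2^2 * 1000 = 1578 mol/m^3
kappa^-1 = sqrt(72 * 8.854e-12 * 1.381e-23 * 302 / (2 * 6.022e23 * (1.602e-19)^2 * 1578))
kappa^-1 = 0.233 nm

0.233


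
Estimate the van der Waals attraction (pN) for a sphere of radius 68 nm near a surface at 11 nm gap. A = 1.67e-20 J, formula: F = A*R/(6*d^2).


Convert to SI: R = 68 nm = 6.8e-08 m, d = 11 nm = 1.1e-08 m
F = A * R / (6 * d^2)
F = 1.67e-20 * 6.8e-08 / (6 * (1.1e-08)^2)
F = 1.56419e-12 N = 1.564 pN

1.564


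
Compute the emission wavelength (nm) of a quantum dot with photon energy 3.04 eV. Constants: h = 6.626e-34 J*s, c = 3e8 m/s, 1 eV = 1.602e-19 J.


Convert energy: E = 3.04 eV = 3.04 * 1.602e-19 = 4.87008e-19 J
lambda = h*c / E = 6.626e-34 * 3e8 / 4.87008e-19
lambda = 4.08166e-07 m = 408.2 nm

408.2


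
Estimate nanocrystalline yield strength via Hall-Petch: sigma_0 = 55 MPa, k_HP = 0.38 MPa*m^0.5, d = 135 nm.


d = 135 nm = 1.35e-07 m
sqrt(d) = 0.0003674235
Hall-Petch contribution = k / sqrt(d) = 0.38 / 0.0003674235 = 1034.2 MPa
sigma = sigma_0 + k/sqrt(d) = 55 + 1034.2 = 1089.2 MPa

1089.2


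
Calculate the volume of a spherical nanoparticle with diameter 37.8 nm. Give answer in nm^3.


Radius r = 37.8/2 = 18.9 nm
Volume V = (4/3) * pi * r^3
V = (4/3) * pi * (18.9)^3
V = 28279.65 nm^3

28279.65


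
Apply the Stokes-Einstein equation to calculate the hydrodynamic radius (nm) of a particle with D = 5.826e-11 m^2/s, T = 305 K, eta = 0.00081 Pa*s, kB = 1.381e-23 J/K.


Stokes-Einstein: R = kB*T / (6*pi*eta*D)
R = 1.381e-23 * 305 / (6 * pi * 0.00081 * 5.826e-11)
R = 4.73518e-09 m = 4.74 nm

4.74


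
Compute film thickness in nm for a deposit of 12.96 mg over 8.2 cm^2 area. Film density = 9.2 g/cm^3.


Convert: m = 12.96 mg = 1.2960e-05 kg, A = 8.2 cm^2 = 8.2000e-04 m^2, rho = 9.2 g/cm^3 = 9200 kg/m^3
t = m / (A * rho)
t = 1.2960e-05 / (8.2000e-04 * 9200)
t = 1.7179e-06 m = 1717.9 nm

1717.9


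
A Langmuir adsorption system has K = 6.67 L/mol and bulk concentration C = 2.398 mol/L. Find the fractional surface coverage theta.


Langmuir isotherm: theta = K*C / (1 + K*C)
K*C = 6.67 * 2.398 = 15.99466
theta = 15.99466 / (1 + 15.99466) = 15.99466 / 16.99466
theta = 0.9412

0.9412


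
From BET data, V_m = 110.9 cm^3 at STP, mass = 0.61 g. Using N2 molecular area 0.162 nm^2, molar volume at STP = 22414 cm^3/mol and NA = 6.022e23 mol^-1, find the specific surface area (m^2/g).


Number of moles in monolayer = V_m / 22414 = 110.9 / 22414 = 0.0049478
Number of molecules = moles * NA = 0.0049478 * 6.022e23
SA = molecules * sigma / mass
SA = (110.9 / 22414) * 6.022e23 * 0.162e-18 / 0.61
SA = 791.3 m^2/g

791.3


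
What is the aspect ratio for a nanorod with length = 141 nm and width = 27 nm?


Aspect ratio AR = length / diameter
AR = 141 / 27
AR = 5.22

5.22


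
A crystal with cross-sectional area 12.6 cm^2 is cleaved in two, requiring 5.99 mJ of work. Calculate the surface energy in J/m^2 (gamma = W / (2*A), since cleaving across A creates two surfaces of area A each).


Convert: A = 12.6 cm^2 = 0.00126 m^2, W = 5.99 mJ = 0.00599 J
Cleaving exposes two faces of area A, so total new surface = 2*A and gamma = W / (2*A)
gamma = 0.00599 / (2 * 0.00126)
gamma = 2.377 J/m^2

2.377


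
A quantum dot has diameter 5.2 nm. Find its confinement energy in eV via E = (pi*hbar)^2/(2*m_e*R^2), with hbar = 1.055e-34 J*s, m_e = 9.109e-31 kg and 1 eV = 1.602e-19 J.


Radius R = 5.2/2 = 2.6 nm = 2.6e-09 m
E = (pi * 1.055e-34)^2 / (2 * 9.109e-31 * (2.6e-09)^2)
E(J) = 8.91984e-21
E = E(J) / 1.602e-19 = 0.0557 eV

0.0557


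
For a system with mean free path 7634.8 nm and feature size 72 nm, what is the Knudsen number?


Knudsen number Kn = lambda / L
Kn = 7634.8 / 72
Kn = 106.0389

106.0389


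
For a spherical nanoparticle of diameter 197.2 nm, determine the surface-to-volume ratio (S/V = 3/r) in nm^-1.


Radius r = 197.2/2 = 98.6 nm
S/V = 3 / r = 3 / 98.6
S/V = 0.0304 nm^-1

0.0304


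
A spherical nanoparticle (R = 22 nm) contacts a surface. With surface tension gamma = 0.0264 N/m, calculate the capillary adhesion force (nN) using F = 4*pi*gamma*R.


Convert radius: R = 22 nm = 2.2e-08 m
F = 4 * pi * gamma * R
F = 4 * pi * 0.0264 * 2.2e-08
F = 7.29855e-09 N = 7.2985 nN

7.2985
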